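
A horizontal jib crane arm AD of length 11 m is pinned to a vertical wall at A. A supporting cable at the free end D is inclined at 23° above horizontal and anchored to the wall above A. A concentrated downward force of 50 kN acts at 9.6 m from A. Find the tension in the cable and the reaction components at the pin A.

T = 111.7 kN, A_x = 102.8 kN, A_y = 6.364 kN

ΣM about A: T·sin23°·11 − 50·9.6 = 0 → T = 480/(11·0.390731) = 111.679 ≈ 111.7 kN.
ΣF_x = 0: A_x − T·cos23° = 0 → A_x = 111.679 × 0.920505 = 102.8 kN.
ΣF_y = 0: A_y + T·sin23° − 50 = 0 → A_y = 50 − 111.679 × 0.390731 = 6.364 kN.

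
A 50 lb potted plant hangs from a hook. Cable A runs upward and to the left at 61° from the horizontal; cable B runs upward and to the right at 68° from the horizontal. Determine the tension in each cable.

T_A = 24.10 lb, T_B = 31.19 lb

ΣF_x = 0: −T_A·cos61° + T_B·cos68° = 0 → T_B = 1.29418·T_A.
ΣF_y = 0: T_A·sin61° + T_B·sin68° = 50.
Substitute: T_A·(0.87462 + 1.29418·0.927184) = 50 → T_A = 24.1015 ≈ 24.10 lb.
Then T_B = 1.29418 × 24.1015 = 31.19 lb.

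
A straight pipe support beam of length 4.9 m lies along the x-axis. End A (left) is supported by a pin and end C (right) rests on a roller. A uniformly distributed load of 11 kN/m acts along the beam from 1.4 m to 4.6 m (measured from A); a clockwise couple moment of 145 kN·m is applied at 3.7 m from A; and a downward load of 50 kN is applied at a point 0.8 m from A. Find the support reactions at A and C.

Resultant of the distributed load: 11 × 3.2 = 35.2 kN at 3 m from A.
Moments about A: C_y·4.9 − (11·3.2)·3 − 145 − 50·0.8 = 0 → C_y = 290.6/4.9 = 59.3061 ≈ 59.31 kN.
ΣF_y = 0: A_y + 59.3061 − 11·3.2 − 50 = 0 → A_y = 25.89 kN.
ΣF_x = 0: no horizontal applied forces, so A_x = 0.

A_x = 0, A_y = 25.89 kN, C_y = 59.31 kN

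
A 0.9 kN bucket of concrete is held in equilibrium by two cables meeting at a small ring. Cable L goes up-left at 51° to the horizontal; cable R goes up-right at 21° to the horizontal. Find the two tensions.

ΣF_x = 0: −T_L·cos51° + T_R·cos21° = 0 → T_R = 0.674093·T_L.
ΣF_y = 0: T_L·sin51° + T_R·sin21° = 0.9.
Substitute: T_L·(0.777146 + 0.674093·0.358368) = 0.9 → T_L = 0.883462 ≈ 0.8835 kN.
Then T_R = 0.674093 × 0.883462 = 0.5955 kN.

T_L = 0.8835 kN, T_R = 0.5955 kN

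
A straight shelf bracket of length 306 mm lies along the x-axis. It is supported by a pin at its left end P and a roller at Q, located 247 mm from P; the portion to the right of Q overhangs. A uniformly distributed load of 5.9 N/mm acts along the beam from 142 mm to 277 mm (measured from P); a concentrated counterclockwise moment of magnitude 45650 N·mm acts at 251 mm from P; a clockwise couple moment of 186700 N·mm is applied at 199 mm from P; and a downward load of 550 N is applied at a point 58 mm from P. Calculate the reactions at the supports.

Resultant of the distributed load: 5.9 × 135 = 796.5 N at 209.5 mm from P.
Taking moments about P: Q_y·247 − (5.9·135)·209.5 + 45650 − 186700 − 550·58 = 0 → Q_y = 339816.75/247 = 1375.78 ≈ 1376 N.
ΣF_y = 0: P_y + 1375.78 − 5.9·135 − 550 = 0 → P_y = -29.28 N.
ΣF_x = 0: no horizontal applied forces, so P_x = 0.

P_x = 0, P_y = -29.28 N, Q_y = 1376 N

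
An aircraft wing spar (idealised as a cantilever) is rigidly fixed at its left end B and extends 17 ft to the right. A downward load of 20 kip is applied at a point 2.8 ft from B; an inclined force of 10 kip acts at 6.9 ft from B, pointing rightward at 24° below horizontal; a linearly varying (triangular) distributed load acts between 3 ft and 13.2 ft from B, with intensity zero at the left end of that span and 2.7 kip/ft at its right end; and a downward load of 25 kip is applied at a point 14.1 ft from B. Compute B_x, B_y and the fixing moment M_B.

Resultant of the triangular load: ½ × 2.7 × 10.2 = 13.77 kip, acting at 9.8 ft from B (one-third of the span from the peak).
ΣF_x = 0: B_x + 10·cos24° = 0 → B_x = -9.135 kip.
ΣF_y = 0: B_y − 20 − 10·sin24° − ½·2.7·10.2 − 25 = 0 → B_y = 62.84 kip.
ΣM about B: M_B − 20·2.8 − 10·sin24°·6.9 − (½·2.7·10.2)·9.8 − 25·14.1 = 0 → M_B = 571.5 kip·ft.

B_x = -9.135 kip, B_y = 62.84 kip, M_B = 571.5 kip·ft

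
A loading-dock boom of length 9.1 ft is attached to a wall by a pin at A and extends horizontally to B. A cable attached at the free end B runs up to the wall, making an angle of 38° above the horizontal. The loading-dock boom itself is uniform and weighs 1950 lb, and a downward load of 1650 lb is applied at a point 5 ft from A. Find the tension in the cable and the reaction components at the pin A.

T = 3056 lb, A_x = 2408 lb, A_y = 1718 lb

ΣM about A: T·sin38°·9.1 − 1950·4.55 − 1650·5 = 0 → T = 17122.5/(9.1·0.615661) = 3056.22 ≈ 3056 lb.
ΣF_x = 0: A_x − T·cos38° = 0 → A_x = 3056.22 × 0.788011 = 2408 lb.
ΣF_y = 0: A_y + T·sin38° − 1950 − 1650 = 0 → A_y = 3600 − 3056.22 × 0.615661 = 1718 lb.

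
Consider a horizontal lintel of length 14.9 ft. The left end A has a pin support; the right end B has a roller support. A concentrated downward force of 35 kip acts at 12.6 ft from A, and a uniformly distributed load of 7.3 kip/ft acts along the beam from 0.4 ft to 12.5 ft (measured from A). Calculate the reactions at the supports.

A_x = 0, A_y = 55.50 kip, B_y = 67.83 kip

Resultant of the distributed load: 7.3 × 12.1 = 88.33 kip at 6.45 ft from A.
Moments about A: B_y·14.9 − 35·12.6 − (7.3·12.1)·6.45 = 0 → B_y = 1010.7285/14.9 = 67.8341 ≈ 67.83 kip.
ΣF_y = 0: A_y + 67.8341 − 35 − 7.3·12.1 = 0 → A_y = 55.50 kip.
ΣF_x = 0: no horizontal applied forces, so A_x = 0.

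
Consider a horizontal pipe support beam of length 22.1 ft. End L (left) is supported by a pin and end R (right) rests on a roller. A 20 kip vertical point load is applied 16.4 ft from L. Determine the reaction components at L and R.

Moments about L: R_y·22.1 − 20·16.4 = 0 → R_y = 328/22.1 = 14.8416 ≈ 14.84 kip.
ΣF_y = 0: L_y + 14.8416 − 20 = 0 → L_y = 5.158 kip.
ΣF_x = 0: no horizontal applied forces, so L_x = 0.

L_x = 0, L_y = 5.158 kip, R_y = 14.84 kip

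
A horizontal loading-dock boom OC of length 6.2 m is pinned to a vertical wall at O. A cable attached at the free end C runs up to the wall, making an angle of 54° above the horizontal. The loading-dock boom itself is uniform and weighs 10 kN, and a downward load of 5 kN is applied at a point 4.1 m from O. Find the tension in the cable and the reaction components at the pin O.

T = 10.27 kN, O_x = 6.035 kN, O_y = 6.694 kN

ΣM about O: T·sin54°·6.2 − 10·3.1 − 5·4.1 = 0 → T = 51.5/(6.2·0.809017) = 10.2673 ≈ 10.27 kN.
ΣF_x = 0: O_x − T·cos54° = 0 → O_x = 10.2673 × 0.587785 = 6.035 kN.
ΣF_y = 0: O_y + T·sin54° − 10 − 5 = 0 → O_y = 15 − 10.2673 × 0.809017 = 6.694 kN.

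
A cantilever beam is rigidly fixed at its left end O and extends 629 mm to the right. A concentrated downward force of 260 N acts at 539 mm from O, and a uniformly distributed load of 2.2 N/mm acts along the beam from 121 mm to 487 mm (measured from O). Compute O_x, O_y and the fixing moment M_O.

Resultant of the distributed load: 2.2 × 366 = 805.2 N at 304 mm from O.
ΣF_x = 0: O_x = 0.
ΣF_y = 0: O_y − 260 − 2.2·366 = 0 → O_y = 1065 N.
ΣM about O: M_O − 260·539 − (2.2·366)·304 = 0 → M_O = 384900 N·mm.

O_x = 0, O_y = 1065 N, M_O = 384900 N·mm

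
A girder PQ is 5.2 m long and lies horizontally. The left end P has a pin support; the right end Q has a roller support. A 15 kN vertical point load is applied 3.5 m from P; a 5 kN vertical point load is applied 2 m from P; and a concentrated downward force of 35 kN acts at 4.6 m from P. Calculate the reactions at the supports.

P_x = 0, P_y = 12.02 kN, Q_y = 42.98 kN

ΣM about P: Q_y·5.2 − 15·3.5 − 5·2 − 35·4.6 = 0 → Q_y = 223.5/5.2 = 42.9808 ≈ 42.98 kN.
ΣF_y = 0: P_y + 42.9808 − 15 − 5 − 35 = 0 → P_y = 12.02 kN.
ΣF_x = 0: no horizontal applied forces, so P_x = 0.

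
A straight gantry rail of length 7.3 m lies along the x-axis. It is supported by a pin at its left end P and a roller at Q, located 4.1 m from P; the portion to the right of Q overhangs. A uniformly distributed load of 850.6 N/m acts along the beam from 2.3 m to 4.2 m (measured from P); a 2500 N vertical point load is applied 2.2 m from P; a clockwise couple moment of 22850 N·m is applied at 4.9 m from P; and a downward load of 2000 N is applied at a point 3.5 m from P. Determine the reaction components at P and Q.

Resultant of the distributed load: 850.6 × 1.9 = 1616.14 N at 3.25 m from P.
Moments about P: Q_y·4.1 − (850.6·1.9)·3.25 − 2500·2.2 − 22850 − 2000·3.5 = 0 → Q_y = 40602.455/4.1 = 9903.04 ≈ 9903 N.
ΣF_y = 0: P_y + 9903.04 − 850.6·1.9 − 2500 − 2000 = 0 → P_y = -3787 N.
ΣF_x = 0: no horizontal applied forces, so P_x = 0.

P_x = 0, P_y = -3787 N, Q_y = 9903 N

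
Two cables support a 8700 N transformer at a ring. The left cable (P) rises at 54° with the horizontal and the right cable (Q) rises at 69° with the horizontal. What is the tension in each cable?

T_P = 3718 N, T_Q = 6097 N

ΣF_x = 0: −T_P·cos54° + T_Q·cos69° = 0 → T_Q = 1.64017·T_P.
ΣF_y = 0: T_P·sin54° + T_Q·sin69° = 8700.
Substitute: T_P·(0.809017 + 1.64017·0.93358) = 8700 → T_P = 3717.56 ≈ 3718 N.
Then T_Q = 1.64017 × 3717.56 = 6097 N.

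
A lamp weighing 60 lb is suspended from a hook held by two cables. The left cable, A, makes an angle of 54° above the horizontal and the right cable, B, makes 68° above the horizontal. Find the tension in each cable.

ΣF_x = 0: −T_A·cos54° + T_B·cos68° = 0 → T_B = 1.56907·T_A.
ΣF_y = 0: T_A·sin54° + T_B·sin68° = 60.
Substitute: T_A·(0.809017 + 1.56907·0.927184) = 60 → T_A = 26.5037 ≈ 26.50 lb.
Then T_B = 1.56907 × 26.5037 = 41.59 lb.

T_A = 26.50 lb, T_B = 41.59 lb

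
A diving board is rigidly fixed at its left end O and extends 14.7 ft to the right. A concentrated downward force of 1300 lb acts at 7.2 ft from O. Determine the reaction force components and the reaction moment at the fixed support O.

O_x = 0, O_y = 1300 lb, M_O = 9360 lb·ft

ΣF_x = 0: O_x = 0.
ΣF_y = 0: O_y − 1300 = 0 → O_y = 1300 lb.
ΣM about O: M_O − 1300·7.2 = 0 → M_O = 9360 lb·ft.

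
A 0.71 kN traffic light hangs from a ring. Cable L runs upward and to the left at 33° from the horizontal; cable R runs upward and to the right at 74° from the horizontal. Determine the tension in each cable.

ΣF_x = 0: −T_L·cos33° + T_R·cos74° = 0 → T_R = 3.04266·T_L.
ΣF_y = 0: T_L·sin33° + T_R·sin74° = 0.71.
Substitute: T_L·(0.544639 + 3.04266·0.961262) = 0.71 → T_L = 0.204644 ≈ 0.2046 kN.
Then T_R = 3.04266 × 0.204644 = 0.6227 kN.

T_L = 0.2046 kN, T_R = 0.6227 kN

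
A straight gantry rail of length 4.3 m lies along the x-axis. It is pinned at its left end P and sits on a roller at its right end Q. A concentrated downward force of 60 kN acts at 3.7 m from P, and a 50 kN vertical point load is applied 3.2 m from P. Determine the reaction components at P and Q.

Taking moments about P: Q_y·4.3 − 60·3.7 − 50·3.2 = 0 → Q_y = 382/4.3 = 88.8372 ≈ 88.84 kN.
ΣF_y = 0: P_y + 88.8372 − 60 − 50 = 0 → P_y = 21.16 kN.
ΣF_x = 0: no horizontal applied forces, so P_x = 0.

P_x = 0, P_y = 21.16 kN, Q_y = 88.84 kN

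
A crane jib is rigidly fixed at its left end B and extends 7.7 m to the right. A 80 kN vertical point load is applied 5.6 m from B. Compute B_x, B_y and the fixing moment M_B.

ΣF_x = 0: B_x = 0.
ΣF_y = 0: B_y − 80 = 0 → B_y = 80.00 kN.
ΣM about B: M_B − 80·5.6 = 0 → M_B = 448.0 kN·m.

B_x = 0, B_y = 80.00 kN, M_B = 448.0 kN·m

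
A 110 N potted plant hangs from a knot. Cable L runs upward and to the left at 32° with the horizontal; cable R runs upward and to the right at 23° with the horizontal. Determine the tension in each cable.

T_L = 123.6 N, T_R = 113.9 N

ΣF_x = 0: −T_L·cos32° + T_R·cos23° = 0 → T_R = 0.921286·T_L.
ΣF_y = 0: T_L·sin32° + T_R·sin23° = 110.
Substitute: T_L·(0.529919 + 0.921286·0.390731) = 110 → T_L = 123.61 ≈ 123.6 N.
Then T_R = 0.921286 × 123.61 = 113.9 N.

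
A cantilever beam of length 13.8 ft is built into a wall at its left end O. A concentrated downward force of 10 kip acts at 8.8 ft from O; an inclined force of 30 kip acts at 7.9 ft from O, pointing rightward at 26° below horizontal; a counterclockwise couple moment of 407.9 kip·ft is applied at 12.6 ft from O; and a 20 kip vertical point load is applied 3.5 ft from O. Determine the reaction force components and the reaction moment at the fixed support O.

O_x = -26.96 kip, O_y = 43.15 kip, M_O = -146.0 kip·ft

ΣF_x = 0: O_x + 30·cos26° = 0 → O_x = -26.96 kip.
ΣF_y = 0: O_y − 10 − 30·sin26° − 20 = 0 → O_y = 43.15 kip.
ΣM about O: M_O − 10·8.8 − 30·sin26°·7.9 + 407.9 − 20·3.5 = 0 → M_O = -146.0 kip·ft.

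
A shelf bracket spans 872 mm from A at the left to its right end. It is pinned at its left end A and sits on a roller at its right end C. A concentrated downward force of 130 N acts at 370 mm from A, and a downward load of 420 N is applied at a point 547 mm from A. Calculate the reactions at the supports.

A_x = 0, A_y = 231.4 N, C_y = 318.6 N

Moments about A: C_y·872 − 130·370 − 420·547 = 0 → C_y = 277840/872 = 318.624 ≈ 318.6 N.
ΣF_y = 0: A_y + 318.624 − 130 − 420 = 0 → A_y = 231.4 N.
ΣF_x = 0: no horizontal applied forces, so A_x = 0.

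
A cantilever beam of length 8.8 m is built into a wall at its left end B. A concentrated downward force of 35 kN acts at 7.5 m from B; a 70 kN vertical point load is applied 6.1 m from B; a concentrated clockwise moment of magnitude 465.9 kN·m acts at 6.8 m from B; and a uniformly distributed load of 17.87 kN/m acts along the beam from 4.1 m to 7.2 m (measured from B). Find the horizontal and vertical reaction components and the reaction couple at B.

B_x = 0, B_y = 160.4 kN, M_B = 1468 kN·m

Resultant of the distributed load: 17.87 × 3.1 = 55.397 kN at 5.65 m from B.
ΣF_x = 0: B_x = 0.
ΣF_y = 0: B_y − 35 − 70 − 17.87·3.1 = 0 → B_y = 160.4 kN.
ΣM about B: M_B − 35·7.5 − 70·6.1 − 465.9 − (17.87·3.1)·5.65 = 0 → M_B = 1468 kN·m.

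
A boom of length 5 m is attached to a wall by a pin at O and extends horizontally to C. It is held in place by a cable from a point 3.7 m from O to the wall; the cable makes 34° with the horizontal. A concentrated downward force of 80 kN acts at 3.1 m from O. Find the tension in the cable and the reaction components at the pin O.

ΣM about O: T·sin34°·3.7 − 80·3.1 = 0 → T = 248/(3.7·0.559193) = 119.864 ≈ 119.9 kN.
ΣF_x = 0: O_x − T·cos34° = 0 → O_x = 119.864 × 0.829038 = 99.37 kN.
ΣF_y = 0: O_y + T·sin34° − 80 = 0 → O_y = 80 − 119.864 × 0.559193 = 12.97 kN.

T = 119.9 kN, O_x = 99.37 kN, O_y = 12.97 kN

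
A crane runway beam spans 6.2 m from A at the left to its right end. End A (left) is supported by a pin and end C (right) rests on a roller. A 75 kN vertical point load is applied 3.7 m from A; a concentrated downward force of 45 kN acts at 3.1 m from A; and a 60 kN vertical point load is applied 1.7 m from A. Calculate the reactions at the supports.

A_x = 0, A_y = 96.29 kN, C_y = 83.71 kN

Taking moments about A: C_y·6.2 − 75·3.7 − 45·3.1 − 60·1.7 = 0 → C_y = 519/6.2 = 83.7097 ≈ 83.71 kN.
ΣF_y = 0: A_y + 83.7097 − 75 − 45 − 60 = 0 → A_y = 96.29 kN.
ΣF_x = 0: no horizontal applied forces, so A_x = 0.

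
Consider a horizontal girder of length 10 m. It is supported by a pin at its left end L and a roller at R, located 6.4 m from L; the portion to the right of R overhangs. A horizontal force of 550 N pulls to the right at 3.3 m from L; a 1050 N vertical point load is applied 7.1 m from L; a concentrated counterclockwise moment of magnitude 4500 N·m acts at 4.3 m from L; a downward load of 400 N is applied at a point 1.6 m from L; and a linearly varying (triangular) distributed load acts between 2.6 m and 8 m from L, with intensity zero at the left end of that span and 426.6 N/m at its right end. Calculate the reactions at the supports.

Resultant of the triangular load: ½ × 426.6 × 5.4 = 1151.82 N, acting at 6.2 m from L (one-third of the span from the peak).
Moments about L: R_y·6.4 − 1050·7.1 + 4500 − 400·1.6 − (½·426.6·5.4)·6.2 = 0 → R_y = 10736.284/6.4 = 1677.54 ≈ 1678 N.
ΣF_y = 0: L_y + 1677.54 − 1050 − 400 − ½·426.6·5.4 = 0 → L_y = 924.3 N.
ΣF_x = 0: L_x + 550 = 0 → L_x = -550.0 N.

L_x = -550.0 N, L_y = 924.3 N, R_y = 1678 N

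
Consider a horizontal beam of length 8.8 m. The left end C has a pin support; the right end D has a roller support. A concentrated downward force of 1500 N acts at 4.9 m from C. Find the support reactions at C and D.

C_x = 0, C_y = 664.8 N, D_y = 835.2 N

ΣM about C: D_y·8.8 − 1500·4.9 = 0 → D_y = 7350/8.8 = 835.227 ≈ 835.2 N.
ΣF_y = 0: C_y + 835.227 − 1500 = 0 → C_y = 664.8 N.
ΣF_x = 0: no horizontal applied forces, so C_x = 0.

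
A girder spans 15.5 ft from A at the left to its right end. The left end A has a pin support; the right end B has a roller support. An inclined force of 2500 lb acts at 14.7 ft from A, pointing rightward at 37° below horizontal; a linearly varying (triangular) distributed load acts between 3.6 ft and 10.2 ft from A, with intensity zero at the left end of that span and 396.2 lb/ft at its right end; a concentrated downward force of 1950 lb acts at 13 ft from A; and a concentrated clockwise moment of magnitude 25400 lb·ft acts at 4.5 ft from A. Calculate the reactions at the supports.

A_x = -1997 lb, A_y = -613.9 lb, B_y = 5376 lb

Resultant of the triangular load: ½ × 396.2 × 6.6 = 1307.46 lb, acting at 8 ft from A (one-third of the span from the peak).
Taking moments about A: B_y·15.5 − 2500·sin37°·14.7 − (½·396.2·6.6)·8 − 1950·13 − 25400 = 0 → B_y = 83326.4/15.5 = 5375.9 ≈ 5376 lb.
ΣF_y = 0: A_y + 5375.9 − 2500·sin37° − ½·396.2·6.6 − 1950 = 0 → A_y = -613.9 lb.
ΣF_x = 0: A_x + 2500·cos37° = 0 → A_x = -1997 lb.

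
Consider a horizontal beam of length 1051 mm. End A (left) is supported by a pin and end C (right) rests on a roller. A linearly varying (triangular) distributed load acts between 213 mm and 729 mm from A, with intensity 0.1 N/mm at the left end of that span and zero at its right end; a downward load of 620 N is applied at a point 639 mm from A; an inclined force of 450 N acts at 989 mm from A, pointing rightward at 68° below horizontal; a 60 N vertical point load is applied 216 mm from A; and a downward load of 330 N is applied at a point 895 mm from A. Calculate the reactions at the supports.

A_x = -168.6 N, A_y = 380.7 N, C_y = 1072 N

Resultant of the triangular load: ½ × 0.1 × 516 = 25.8 N, acting at 385 mm from A (one-third of the span from the peak).
ΣM about A: C_y·1051 − (½·0.1·516)·385 − 620·639 − 450·sin68°·989 − 60·216 − 330·895 = 0 → C_y = 1127070/1051 = 1072.38 ≈ 1072 N.
ΣF_y = 0: A_y + 1072.38 − ½·0.1·516 − 620 − 450·sin68° − 60 − 330 = 0 → A_y = 380.7 N.
ΣF_x = 0: A_x + 450·cos68° = 0 → A_x = -168.6 N.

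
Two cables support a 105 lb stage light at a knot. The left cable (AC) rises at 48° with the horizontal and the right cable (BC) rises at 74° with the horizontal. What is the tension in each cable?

T_AC = 34.13 lb, T_BC = 82.85 lb

ΣF_x = 0: −T_AC·cos48° + T_BC·cos74° = 0 → T_BC = 2.42758·T_AC.
ΣF_y = 0: T_AC·sin48° + T_BC·sin74° = 105.
Substitute: T_AC·(0.743145 + 2.42758·0.961262) = 105 → T_AC = 34.1276 ≈ 34.13 lb.
Then T_BC = 2.42758 × 34.1276 = 82.85 lb.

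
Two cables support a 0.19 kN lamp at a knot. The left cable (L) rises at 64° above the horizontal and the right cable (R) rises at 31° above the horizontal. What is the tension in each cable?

T_L = 0.1635 kN, T_R = 0.08361 kN

ΣF_x = 0: −T_L·cos64° + T_R·cos31° = 0 → T_R = 0.511418·T_L.
ΣF_y = 0: T_L·sin64° + T_R·sin31° = 0.19.
Substitute: T_L·(0.898794 + 0.511418·0.515038) = 0.19 → T_L = 0.163484 ≈ 0.1635 kN.
Then T_R = 0.511418 × 0.163484 = 0.08361 kN.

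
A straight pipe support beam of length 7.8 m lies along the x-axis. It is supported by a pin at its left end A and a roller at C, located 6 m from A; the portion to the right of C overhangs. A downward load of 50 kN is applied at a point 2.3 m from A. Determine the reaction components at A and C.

A_x = 0, A_y = 30.83 kN, C_y = 19.17 kN

Moments about A: C_y·6 − 50·2.3 = 0 → C_y = 115/6 = 19.1667 ≈ 19.17 kN.
ΣF_y = 0: A_y + 19.1667 − 50 = 0 → A_y = 30.83 kN.
ΣF_x = 0: no horizontal applied forces, so A_x = 0.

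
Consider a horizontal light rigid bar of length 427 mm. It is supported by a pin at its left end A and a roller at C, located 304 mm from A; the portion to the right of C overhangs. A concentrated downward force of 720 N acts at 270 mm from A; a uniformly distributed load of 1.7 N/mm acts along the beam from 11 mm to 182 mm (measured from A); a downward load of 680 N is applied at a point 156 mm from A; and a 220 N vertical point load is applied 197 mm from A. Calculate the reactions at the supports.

A_x = 0, A_y = 687.4 N, C_y = 1223 N

Resultant of the distributed load: 1.7 × 171 = 290.7 N at 96.5 mm from A.
Taking moments about A: C_y·304 − 720·270 − (1.7·171)·96.5 − 680·156 − 220·197 = 0 → C_y = 371872.55/304 = 1223.26 ≈ 1223 N.
ΣF_y = 0: A_y + 1223.26 − 720 − 1.7·171 − 680 − 220 = 0 → A_y = 687.4 N.
ΣF_x = 0: no horizontal applied forces, so A_x = 0.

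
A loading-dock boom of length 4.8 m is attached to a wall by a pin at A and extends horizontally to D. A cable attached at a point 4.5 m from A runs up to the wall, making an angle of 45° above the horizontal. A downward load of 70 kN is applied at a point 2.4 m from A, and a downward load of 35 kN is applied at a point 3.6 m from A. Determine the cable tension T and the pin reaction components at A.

T = 92.40 kN, A_x = 65.33 kN, A_y = 39.67 kN

ΣM about A: T·sin45°·4.5 − 70·2.4 − 35·3.6 = 0 → T = 294/(4.5·0.707107) = 92.3953 ≈ 92.40 kN.
ΣF_x = 0: A_x − T·cos45° = 0 → A_x = 92.3953 × 0.707107 = 65.33 kN.
ΣF_y = 0: A_y + T·sin45° − 70 − 35 = 0 → A_y = 105 − 92.3953 × 0.707107 = 39.67 kN.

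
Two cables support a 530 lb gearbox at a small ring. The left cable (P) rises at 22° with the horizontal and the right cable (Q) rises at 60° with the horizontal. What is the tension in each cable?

T_P = 267.6 lb, T_Q = 496.2 lb

ΣF_x = 0: −T_P·cos22° + T_Q·cos60° = 0 → T_Q = 1.85437·T_P.
ΣF_y = 0: T_P·sin22° + T_Q·sin60° = 530.
Substitute: T_P·(0.374607 + 1.85437·0.866025) = 530 → T_P = 267.604 ≈ 267.6 lb.
Then T_Q = 1.85437 × 267.604 = 496.2 lb.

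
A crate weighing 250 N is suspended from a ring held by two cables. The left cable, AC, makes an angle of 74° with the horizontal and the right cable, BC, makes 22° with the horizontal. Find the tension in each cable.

ΣF_x = 0: −T_AC·cos74° + T_BC·cos22° = 0 → T_BC = 0.297284·T_AC.
ΣF_y = 0: T_AC·sin74° + T_BC·sin22° = 250.
Substitute: T_AC·(0.961262 + 0.297284·0.374607) = 250 → T_AC = 233.073 ≈ 233.1 N.
Then T_BC = 0.297284 × 233.073 = 69.29 N.

T_AC = 233.1 N, T_BC = 69.29 N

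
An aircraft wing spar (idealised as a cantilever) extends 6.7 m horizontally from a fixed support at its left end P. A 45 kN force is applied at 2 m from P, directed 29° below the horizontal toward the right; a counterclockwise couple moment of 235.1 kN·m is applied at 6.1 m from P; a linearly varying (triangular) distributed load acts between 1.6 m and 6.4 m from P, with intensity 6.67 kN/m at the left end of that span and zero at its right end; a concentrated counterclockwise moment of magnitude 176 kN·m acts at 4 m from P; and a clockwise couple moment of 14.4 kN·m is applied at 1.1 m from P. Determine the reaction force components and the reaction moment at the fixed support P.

P_x = -39.36 kN, P_y = 37.82 kN, M_P = -301.8 kN·m

Resultant of the triangular load: ½ × 6.67 × 4.8 = 16.008 kN, acting at 3.2 m from P (one-third of the span from the peak).
ΣF_x = 0: P_x + 45·cos29° = 0 → P_x = -39.36 kN.
ΣF_y = 0: P_y − 45·sin29° − ½·6.67·4.8 = 0 → P_y = 37.82 kN.
ΣM about P: M_P − 45·sin29°·2 + 235.1 − (½·6.67·4.8)·3.2 + 176 − 14.4 = 0 → M_P = -301.8 kN·m.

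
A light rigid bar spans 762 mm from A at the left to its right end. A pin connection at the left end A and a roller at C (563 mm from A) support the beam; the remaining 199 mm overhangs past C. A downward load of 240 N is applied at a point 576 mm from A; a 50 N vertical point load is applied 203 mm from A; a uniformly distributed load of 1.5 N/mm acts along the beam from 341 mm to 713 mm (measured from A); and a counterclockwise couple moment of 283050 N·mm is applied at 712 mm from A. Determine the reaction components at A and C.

A_x = 0, A_y = 564.9 N, C_y = 283.1 N

Resultant of the distributed load: 1.5 × 372 = 558 N at 527 mm from A.
ΣM about A: C_y·563 − 240·576 − 50·203 − (1.5·372)·527 + 283050 = 0 → C_y = 159406/563 = 283.137 ≈ 283.1 N.
ΣF_y = 0: A_y + 283.137 − 240 − 50 − 1.5·372 = 0 → A_y = 564.9 N.
ΣF_x = 0: no horizontal applied forces, so A_x = 0.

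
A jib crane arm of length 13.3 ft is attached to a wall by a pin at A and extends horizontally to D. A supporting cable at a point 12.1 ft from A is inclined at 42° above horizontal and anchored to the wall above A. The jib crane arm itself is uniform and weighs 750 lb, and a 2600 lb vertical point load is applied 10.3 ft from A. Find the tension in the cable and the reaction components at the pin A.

T = 3924 lb, A_x = 2916 lb, A_y = 724.6 lb

ΣM about A: T·sin42°·12.1 − 750·6.65 − 2600·10.3 = 0 → T = 31767.5/(12.1·0.669131) = 3923.62 ≈ 3924 lb.
ΣF_x = 0: A_x − T·cos42° = 0 → A_x = 3923.62 × 0.743145 = 2916 lb.
ΣF_y = 0: A_y + T·sin42° − 750 − 2600 = 0 → A_y = 3350 − 3923.62 × 0.669131 = 724.6 lb.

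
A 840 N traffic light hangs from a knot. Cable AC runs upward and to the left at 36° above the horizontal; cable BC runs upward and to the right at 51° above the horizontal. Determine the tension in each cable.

T_AC = 529.4 N, T_BC = 680.5 N

ΣF_x = 0: −T_AC·cos36° + T_BC·cos51° = 0 → T_BC = 1.28554·T_AC.
ΣF_y = 0: T_AC·sin36° + T_BC·sin51° = 840.
Substitute: T_AC·(0.587785 + 1.28554·0.777146) = 840 → T_AC = 529.355 ≈ 529.4 N.
Then T_BC = 1.28554 × 529.355 = 680.5 N.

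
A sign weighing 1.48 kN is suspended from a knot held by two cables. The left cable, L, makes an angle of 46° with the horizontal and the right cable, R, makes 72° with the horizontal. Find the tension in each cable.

ΣF_x = 0: −T_L·cos46° + T_R·cos72° = 0 → T_R = 2.24796·T_L.
ΣF_y = 0: T_L·sin46° + T_R·sin72° = 1.48.
Substitute: T_L·(0.71934 + 2.24796·0.951057) = 1.48 → T_L = 0.517975 ≈ 0.5180 kN.
Then T_R = 2.24796 × 0.517975 = 1.164 kN.

T_L = 0.5180 kN, T_R = 1.164 kN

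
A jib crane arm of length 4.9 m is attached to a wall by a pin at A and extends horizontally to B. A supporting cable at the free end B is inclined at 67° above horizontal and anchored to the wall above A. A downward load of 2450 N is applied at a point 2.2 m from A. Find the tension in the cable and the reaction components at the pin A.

T = 1195 N, A_x = 466.9 N, A_y = 1350 N

ΣM about A: T·sin67°·4.9 − 2450·2.2 = 0 → T = 5390/(4.9·0.920505) = 1195 N.
ΣF_x = 0: A_x − T·cos67° = 0 → A_x = 1195 × 0.390731 = 466.9 N.
ΣF_y = 0: A_y + T·sin67° − 2450 = 0 → A_y = 2450 − 1195 × 0.920505 = 1350 N.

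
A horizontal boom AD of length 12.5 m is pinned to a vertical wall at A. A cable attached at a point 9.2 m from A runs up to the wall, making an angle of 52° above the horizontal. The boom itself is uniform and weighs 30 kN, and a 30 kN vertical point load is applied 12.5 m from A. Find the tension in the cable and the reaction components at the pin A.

ΣM about A: T·sin52°·9.2 − 30·6.25 − 30·12.5 = 0 → T = 562.5/(9.2·0.788011) = 77.5894 ≈ 77.59 kN.
ΣF_x = 0: A_x − T·cos52° = 0 → A_x = 77.5894 × 0.615661 = 47.77 kN.
ΣF_y = 0: A_y + T·sin52° − 30 − 30 = 0 → A_y = 60 − 77.5894 × 0.788011 = -1.141 kN.

T = 77.59 kN, A_x = 47.77 kN, A_y = -1.141 kN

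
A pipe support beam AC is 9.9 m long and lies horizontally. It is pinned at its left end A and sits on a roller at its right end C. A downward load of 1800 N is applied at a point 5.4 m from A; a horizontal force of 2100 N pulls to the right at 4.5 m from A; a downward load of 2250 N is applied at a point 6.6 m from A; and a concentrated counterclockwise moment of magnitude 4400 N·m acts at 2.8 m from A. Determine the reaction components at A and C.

A_x = -2100 N, A_y = 2013 N, C_y = 2037 N

ΣM about A: C_y·9.9 − 1800·5.4 − 2250·6.6 + 4400 = 0 → C_y = 20170/9.9 = 2037.37 ≈ 2037 N.
ΣF_y = 0: A_y + 2037.37 − 1800 − 2250 = 0 → A_y = 2013 N.
ΣF_x = 0: A_x + 2100 = 0 → A_x = -2100 N.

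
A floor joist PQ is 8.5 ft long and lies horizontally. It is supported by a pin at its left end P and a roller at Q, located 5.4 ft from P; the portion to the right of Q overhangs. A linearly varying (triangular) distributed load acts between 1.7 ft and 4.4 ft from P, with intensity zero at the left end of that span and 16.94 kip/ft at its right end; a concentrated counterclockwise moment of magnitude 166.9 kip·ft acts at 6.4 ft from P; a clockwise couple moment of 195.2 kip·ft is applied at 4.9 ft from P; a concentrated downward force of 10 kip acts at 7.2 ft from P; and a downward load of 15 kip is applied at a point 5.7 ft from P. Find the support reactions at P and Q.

Resultant of the triangular load: ½ × 16.94 × 2.7 = 22.869 kip, acting at 3.5 ft from P (one-third of the span from the peak).
Taking moments about P: Q_y·5.4 − (½·16.94·2.7)·3.5 + 166.9 − 195.2 − 10·7.2 − 15·5.7 = 0 → Q_y = 265.8415/5.4 = 49.2299 ≈ 49.23 kip.
ΣF_y = 0: P_y + 49.2299 − ½·16.94·2.7 − 10 − 15 = 0 → P_y = -1.361 kip.
ΣF_x = 0: no horizontal applied forces, so P_x = 0.

P_x = 0, P_y = -1.361 kip, Q_y = 49.23 kip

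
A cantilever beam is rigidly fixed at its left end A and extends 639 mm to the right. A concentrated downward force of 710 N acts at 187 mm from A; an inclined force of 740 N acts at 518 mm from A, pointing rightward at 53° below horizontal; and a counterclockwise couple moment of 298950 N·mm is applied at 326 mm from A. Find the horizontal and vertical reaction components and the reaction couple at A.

ΣF_x = 0: A_x + 740·cos53° = 0 → A_x = -445.3 N.
ΣF_y = 0: A_y − 710 − 740·sin53° = 0 → A_y = 1301 N.
ΣM about A: M_A − 710·187 − 740·sin53°·518 + 298950 = 0 → M_A = 140000 N·mm.

A_x = -445.3 N, A_y = 1301 N, M_A = 140000 N·mm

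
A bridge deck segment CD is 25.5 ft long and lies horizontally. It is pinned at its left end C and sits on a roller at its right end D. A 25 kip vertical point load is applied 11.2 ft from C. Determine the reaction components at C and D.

C_x = 0, C_y = 14.02 kip, D_y = 10.98 kip

ΣM about C: D_y·25.5 − 25·11.2 = 0 → D_y = 280/25.5 = 10.9804 ≈ 10.98 kip.
ΣF_y = 0: C_y + 10.9804 − 25 = 0 → C_y = 14.02 kip.
ΣF_x = 0: no horizontal applied forces, so C_x = 0.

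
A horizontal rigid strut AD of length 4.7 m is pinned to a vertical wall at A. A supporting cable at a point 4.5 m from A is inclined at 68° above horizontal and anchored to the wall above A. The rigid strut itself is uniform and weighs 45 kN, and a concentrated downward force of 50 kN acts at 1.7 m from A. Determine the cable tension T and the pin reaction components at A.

ΣM about A: T·sin68°·4.5 − 45·2.35 − 50·1.7 = 0 → T = 190.75/(4.5·0.927184) = 45.7179 ≈ 45.72 kN.
ΣF_x = 0: A_x − T·cos68° = 0 → A_x = 45.7179 × 0.374607 = 17.13 kN.
ΣF_y = 0: A_y + T·sin68° − 45 − 50 = 0 → A_y = 95 − 45.7179 × 0.927184 = 52.61 kN.

T = 45.72 kN, A_x = 17.13 kN, A_y = 52.61 kN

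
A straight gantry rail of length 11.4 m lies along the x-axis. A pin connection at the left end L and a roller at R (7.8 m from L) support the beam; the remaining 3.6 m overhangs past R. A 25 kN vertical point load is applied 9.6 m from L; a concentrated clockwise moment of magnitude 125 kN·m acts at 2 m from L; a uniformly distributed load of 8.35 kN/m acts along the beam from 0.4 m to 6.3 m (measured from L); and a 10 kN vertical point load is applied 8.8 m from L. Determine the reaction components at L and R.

L_x = 0, L_y = 5.029 kN, R_y = 79.24 kN

Resultant of the distributed load: 8.35 × 5.9 = 49.265 kN at 3.35 m from L.
ΣM about L: R_y·7.8 − 25·9.6 − 125 − (8.35·5.9)·3.35 − 10·8.8 = 0 → R_y = 618.03775/7.8 = 79.2356 ≈ 79.24 kN.
ΣF_y = 0: L_y + 79.2356 − 25 − 8.35·5.9 − 10 = 0 → L_y = 5.029 kN.
ΣF_x = 0: no horizontal applied forces, so L_x = 0.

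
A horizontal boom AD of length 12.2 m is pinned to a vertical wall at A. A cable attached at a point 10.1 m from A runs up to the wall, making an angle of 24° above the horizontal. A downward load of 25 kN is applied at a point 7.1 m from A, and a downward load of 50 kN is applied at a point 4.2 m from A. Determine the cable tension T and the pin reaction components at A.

ΣM about A: T·sin24°·10.1 − 25·7.1 − 50·4.2 = 0 → T = 387.5/(10.1·0.406737) = 94.3271 ≈ 94.33 kN.
ΣF_x = 0: A_x − T·cos24° = 0 → A_x = 94.3271 × 0.913545 = 86.17 kN.
ΣF_y = 0: A_y + T·sin24° − 25 − 50 = 0 → A_y = 75 − 94.3271 × 0.406737 = 36.63 kN.

T = 94.33 kN, A_x = 86.17 kN, A_y = 36.63 kN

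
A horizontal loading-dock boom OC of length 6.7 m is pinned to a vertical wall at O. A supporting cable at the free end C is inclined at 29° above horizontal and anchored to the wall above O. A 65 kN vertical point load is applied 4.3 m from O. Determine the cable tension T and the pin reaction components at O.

ΣM about O: T·sin29°·6.7 − 65·4.3 = 0 → T = 279.5/(6.7·0.48481) = 86.0469 ≈ 86.05 kN.
ΣF_x = 0: O_x − T·cos29° = 0 → O_x = 86.0469 × 0.87462 = 75.26 kN.
ΣF_y = 0: O_y + T·sin29° − 65 = 0 → O_y = 65 − 86.0469 × 0.48481 = 23.28 kN.

T = 86.05 kN, O_x = 75.26 kN, O_y = 23.28 kN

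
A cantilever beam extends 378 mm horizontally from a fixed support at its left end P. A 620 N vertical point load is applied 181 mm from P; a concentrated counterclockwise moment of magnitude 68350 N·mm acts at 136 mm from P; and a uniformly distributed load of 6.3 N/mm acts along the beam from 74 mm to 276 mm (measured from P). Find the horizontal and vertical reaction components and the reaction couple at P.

P_x = 0, P_y = 1893 N, M_P = 266600 N·mm

Resultant of the distributed load: 6.3 × 202 = 1272.6 N at 175 mm from P.
ΣF_x = 0: P_x = 0.
ΣF_y = 0: P_y − 620 − 6.3·202 = 0 → P_y = 1893 N.
ΣM about P: M_P − 620·181 + 68350 − (6.3·202)·175 = 0 → M_P = 266600 N·mm.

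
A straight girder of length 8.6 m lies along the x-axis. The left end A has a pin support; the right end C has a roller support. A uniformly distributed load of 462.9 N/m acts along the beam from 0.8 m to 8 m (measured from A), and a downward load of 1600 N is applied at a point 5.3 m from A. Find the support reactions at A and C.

A_x = 0, A_y = 2242 N, C_y = 2691 N

Resultant of the distributed load: 462.9 × 7.2 = 3332.88 N at 4.4 m from A.
ΣM about A: C_y·8.6 − (462.9·7.2)·4.4 − 1600·5.3 = 0 → C_y = 23144.672/8.6 = 2691.24 ≈ 2691 N.
ΣF_y = 0: A_y + 2691.24 − 462.9·7.2 − 1600 = 0 → A_y = 2242 N.
ΣF_x = 0: no horizontal applied forces, so A_x = 0.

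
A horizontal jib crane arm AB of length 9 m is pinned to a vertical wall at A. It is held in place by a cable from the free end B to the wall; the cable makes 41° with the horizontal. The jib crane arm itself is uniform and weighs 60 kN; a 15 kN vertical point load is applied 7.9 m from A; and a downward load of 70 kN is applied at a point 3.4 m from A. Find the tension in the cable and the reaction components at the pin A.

ΣM about A: T·sin41°·9 − 60·4.5 − 15·7.9 − 70·3.4 = 0 → T = 626.5/(9·0.656059) = 106.105 ≈ 106.1 kN.
ΣF_x = 0: A_x − T·cos41° = 0 → A_x = 106.105 × 0.75471 = 80.08 kN.
ΣF_y = 0: A_y + T·sin41° − 60 − 15 − 70 = 0 → A_y = 145 − 106.105 × 0.656059 = 75.39 kN.

T = 106.1 kN, A_x = 80.08 kN, A_y = 75.39 kN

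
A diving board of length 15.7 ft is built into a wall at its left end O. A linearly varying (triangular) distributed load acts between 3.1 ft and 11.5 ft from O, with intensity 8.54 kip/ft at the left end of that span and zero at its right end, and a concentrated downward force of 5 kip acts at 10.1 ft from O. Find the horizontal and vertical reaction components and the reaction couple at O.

Resultant of the triangular load: ½ × 8.54 × 8.4 = 35.868 kip, acting at 5.9 ft from O (one-third of the span from the peak).
ΣF_x = 0: O_x = 0.
ΣF_y = 0: O_y − ½·8.54·8.4 − 5 = 0 → O_y = 40.87 kip.
ΣM about O: M_O − (½·8.54·8.4)·5.9 − 5·10.1 = 0 → M_O = 262.1 kip·ft.

O_x = 0, O_y = 40.87 kip, M_O = 262.1 kip·ft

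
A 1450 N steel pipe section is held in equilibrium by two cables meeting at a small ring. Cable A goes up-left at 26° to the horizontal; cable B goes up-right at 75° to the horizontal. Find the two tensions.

ΣF_x = 0: −T_A·cos26° + T_B·cos75° = 0 → T_B = 3.47267·T_A.
ΣF_y = 0: T_A·sin26° + T_B·sin75° = 1450.
Substitute: T_A·(0.438371 + 3.47267·0.965926) = 1450 → T_A = 382.312 ≈ 382.3 N.
Then T_B = 3.47267 × 382.312 = 1328 N.

T_A = 382.3 N, T_B = 1328 N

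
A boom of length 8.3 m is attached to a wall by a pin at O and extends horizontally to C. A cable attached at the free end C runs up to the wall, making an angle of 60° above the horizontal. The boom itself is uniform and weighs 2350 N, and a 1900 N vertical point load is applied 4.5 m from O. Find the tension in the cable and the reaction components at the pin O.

ΣM about O: T·sin60°·8.3 − 2350·4.15 − 1900·4.5 = 0 → T = 18302.5/(8.3·0.866025) = 2546.25 ≈ 2546 N.
ΣF_x = 0: O_x − T·cos60° = 0 → O_x = 2546.25 × 0.5 = 1273 N.
ΣF_y = 0: O_y + T·sin60° − 2350 − 1900 = 0 → O_y = 4250 − 2546.25 × 0.866025 = 2045 N.

T = 2546 N, O_x = 1273 N, O_y = 2045 N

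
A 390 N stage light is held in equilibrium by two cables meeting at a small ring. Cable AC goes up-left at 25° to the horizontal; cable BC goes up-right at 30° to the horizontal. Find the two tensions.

T_AC = 412.3 N, T_BC = 431.5 N

ΣF_x = 0: −T_AC·cos25° + T_BC·cos30° = 0 → T_BC = 1.04651·T_AC.
ΣF_y = 0: T_AC·sin25° + T_BC·sin30° = 390.
Substitute: T_AC·(0.422618 + 1.04651·0.5) = 390 → T_AC = 412.318 ≈ 412.3 N.
Then T_BC = 1.04651 × 412.318 = 431.5 N.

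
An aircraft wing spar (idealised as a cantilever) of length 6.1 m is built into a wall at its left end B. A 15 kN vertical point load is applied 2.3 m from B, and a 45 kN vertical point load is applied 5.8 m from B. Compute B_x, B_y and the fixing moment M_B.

B_x = 0, B_y = 60.00 kN, M_B = 295.5 kN·m

ΣF_x = 0: B_x = 0.
ΣF_y = 0: B_y − 15 − 45 = 0 → B_y = 60.00 kN.
ΣM about B: M_B − 15·2.3 − 45·5.8 = 0 → M_B = 295.5 kN·m.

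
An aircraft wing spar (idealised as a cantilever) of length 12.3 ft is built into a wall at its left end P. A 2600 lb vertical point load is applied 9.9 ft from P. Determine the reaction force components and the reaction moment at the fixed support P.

P_x = 0, P_y = 2600 lb, M_P = 25740 lb·ft

ΣF_x = 0: P_x = 0.
ΣF_y = 0: P_y − 2600 = 0 → P_y = 2600 lb.
ΣM about P: M_P − 2600·9.9 = 0 → M_P = 25740 lb·ft.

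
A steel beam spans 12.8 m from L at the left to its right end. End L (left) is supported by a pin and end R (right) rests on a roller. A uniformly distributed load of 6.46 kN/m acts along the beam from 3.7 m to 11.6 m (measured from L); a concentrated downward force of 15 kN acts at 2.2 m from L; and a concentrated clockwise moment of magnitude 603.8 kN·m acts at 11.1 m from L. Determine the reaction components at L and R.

Resultant of the distributed load: 6.46 × 7.9 = 51.034 kN at 7.65 m from L.
Taking moments about L: R_y·12.8 − (6.46·7.9)·7.65 − 15·2.2 − 603.8 = 0 → R_y = 1027.2101/12.8 = 80.2508 ≈ 80.25 kN.
ΣF_y = 0: L_y + 80.2508 − 6.46·7.9 − 15 = 0 → L_y = -14.22 kN.
ΣF_x = 0: no horizontal applied forces, so L_x = 0.

L_x = 0, L_y = -14.22 kN, R_y = 80.25 kN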